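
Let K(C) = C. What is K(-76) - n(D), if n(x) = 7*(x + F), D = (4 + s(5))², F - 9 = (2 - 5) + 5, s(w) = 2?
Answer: -405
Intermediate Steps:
F = 11 (F = 9 + ((2 - 5) + 5) = 9 + (-3 + 5) = 9 + 2 = 11)
D = 36 (D = (4 + 2)² = 6² = 36)
n(x) = 77 + 7*x (n(x) = 7*(x + 11) = 7*(11 + x) = 77 + 7*x)
K(-76) - n(D) = -76 - (77 + 7*36) = -76 - (77 + 252) = -76 - 1*329 = -76 - 329 = -405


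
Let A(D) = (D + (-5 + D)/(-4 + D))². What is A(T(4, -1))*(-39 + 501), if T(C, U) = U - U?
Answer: 5775/8 ≈ 721.88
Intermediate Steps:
T(C, U) = 0
A(D) = (D + (-5 + D)/(-4 + D))²
A(T(4, -1))*(-39 + 501) = ((5 - 1*0² + 3*0)²/(-4 + 0)²)*(-39 + 501) = ((5 - 1*0 + 0)²/(-4)²)*462 = ((5 + 0 + 0)²/16)*462 = ((1/16)*5²)*462 = ((1/16)*25)*462 = (25/16)*462 = 5775/8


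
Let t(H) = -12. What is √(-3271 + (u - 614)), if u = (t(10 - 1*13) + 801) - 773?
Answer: I*√3869 ≈ 62.201*I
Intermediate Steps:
u = 16 (u = (-12 + 801) - 773 = 789 - 773 = 16)
√(-3271 + (u - 614)) = √(-3271 + (16 - 614)) = √(-3271 - 598) = √(-3869) = I*√3869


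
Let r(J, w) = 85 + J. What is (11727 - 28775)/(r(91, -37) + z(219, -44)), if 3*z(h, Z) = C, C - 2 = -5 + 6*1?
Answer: -17048/177 ≈ -96.316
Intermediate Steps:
C = 3 (C = 2 + (-5 + 6*1) = 2 + (-5 + 6) = 2 + 1 = 3)
z(h, Z) = 1 (z(h, Z) = (⅓)*3 = 1)
(11727 - 28775)/(r(91, -37) + z(219, -44)) = (11727 - 28775)/((85 + 91) + 1) = -17048/(176 + 1) = -17048/177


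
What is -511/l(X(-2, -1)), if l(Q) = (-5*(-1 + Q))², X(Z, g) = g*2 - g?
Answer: -511/100 ≈ -5.1100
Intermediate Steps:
X(Z, g) = g (X(Z, g) = 2*g - g = g)
l(Q) = (5 - 5*Q)²
-511/l(X(-2, -1)) = -511*1/(25*(-1 - 1)²) = -511/(25*(-2)²) = -511/(25*4) = -511/100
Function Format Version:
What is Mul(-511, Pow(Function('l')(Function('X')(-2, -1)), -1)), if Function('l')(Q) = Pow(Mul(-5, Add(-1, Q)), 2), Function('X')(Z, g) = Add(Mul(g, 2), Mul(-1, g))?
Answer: Rational(-511, 100) ≈ -5.1100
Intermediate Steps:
Function('X')(Z, g) = g (Function('X')(Z, g) = Add(Mul(2, g), Mul(-1, g)) = g)
Function('l')(Q) = Pow(Add(5, Mul(-5, Q)), 2)
Mul(-511, Pow(Function('l')(Function('X')(-2, -1)), -1)) = Mul(-511, Pow(Mul(25, Pow(Add(-1, -1), 2)), -1)) = Mul(-511, Pow(Mul(25, Pow(-2, 2)), -1)) = Mul(-511, Pow(Mul(25, 4), -1)) = Mul(-511, Pow(100, -1)) = Mul(-511, Rational(1, 100)) = Rational(-511, 100)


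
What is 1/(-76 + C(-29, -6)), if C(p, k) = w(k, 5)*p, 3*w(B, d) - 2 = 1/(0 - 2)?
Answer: -2/181 ≈ -0.011050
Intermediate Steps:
w(B, d) = ½ (w(B, d) = ⅔ + 1/(3*(0 - 2)) = ⅔ + (⅓)/(-2) = ⅔ + (⅓)*(-½) = ⅔ - ⅙ = ½)
C(p, k) = p/2
1/(-76 + C(-29, -6)) = 1/(-76 + (½)*(-29)) = 1/(-76 - 29/2) = 1/(-181/2) = -2/181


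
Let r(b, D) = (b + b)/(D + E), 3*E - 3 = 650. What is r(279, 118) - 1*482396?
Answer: -485771098/1007 ≈ -4.8239e+5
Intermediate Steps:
E = 653/3 (E = 1 + (⅓)*650 = 1 + 650/3 = 653/3 ≈ 217.67)
r(b, D) = 2*b/(653/3 + D) (r(b, D) = (b + b)/(D + 653/3) = (2*b)/(653/3 + D) = 2*b/(653/3 + D))
r(279, 118) - 1*482396 = 6*279/(653 + 3*118) - 1*482396 = 6*279/(653 + 354) - 482396 = 6*279/1007 - 482396 = 6*279*(1/1007) - 482396 = 1674/1007 - 482396 = -485771098/1007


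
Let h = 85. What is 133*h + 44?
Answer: 11349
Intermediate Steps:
133*h + 44 = 133*85 + 44 = 11305 + 44 = 11349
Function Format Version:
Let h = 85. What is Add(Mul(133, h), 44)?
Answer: 11349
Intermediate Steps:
Add(Mul(133, h), 44) = Add(Mul(133, 85), 44) = Add(11305, 44) = 11349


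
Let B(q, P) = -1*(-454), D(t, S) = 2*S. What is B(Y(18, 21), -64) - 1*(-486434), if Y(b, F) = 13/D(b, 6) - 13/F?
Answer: 486888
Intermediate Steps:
Y(b, F) = 13/12 - 13/F (Y(b, F) = 13/((2*6)) - 13/F = 13/12 - 13/F)
B(q, P) = 454
B(Y(18, 21), -64) - 1*(-486434) = 454 - 1*(-486434) = 454 + 486434 = 486888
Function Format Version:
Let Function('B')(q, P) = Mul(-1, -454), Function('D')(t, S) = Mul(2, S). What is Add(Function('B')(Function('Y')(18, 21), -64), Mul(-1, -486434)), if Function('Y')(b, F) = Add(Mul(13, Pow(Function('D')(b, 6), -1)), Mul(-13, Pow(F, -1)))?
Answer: 486888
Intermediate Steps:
Function('Y')(b, F) = Add(Rational(13, 12), Mul(-13, Pow(F, -1))) (Function('Y')(b, F) = Add(Mul(13, Pow(Mul(2, 6), -1)), Mul(-13, Pow(F, -1))) = Add(Mul(13, Pow(12, -1)), Mul(-13, Pow(F, -1))) = Add(Mul(13, Rational(1, 12)), Mul(-13, Pow(F, -1))) = Add(Rational(13, 12), Mul(-13, Pow(F, -1))))
Function('B')(q, P) = 454
Add(Function('B')(Function('Y')(18, 21), -64), Mul(-1, -486434)) = Add(454, Mul(-1, -486434)) = Add(454, 486434) = 486888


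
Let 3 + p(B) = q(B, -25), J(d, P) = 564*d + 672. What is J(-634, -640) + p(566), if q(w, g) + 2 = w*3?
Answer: -355211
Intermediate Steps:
J(d, P) = 672 + 564*d
q(w, g) = -2 + 3*w (q(w, g) = -2 + w*3 = -2 + 3*w)
p(B) = -5 + 3*B (p(B) = -3 + (-2 + 3*B) = -5 + 3*B)
J(-634, -640) + p(566) = (672 + 564*(-634)) + (-5 + 3*566) = (672 - 357576) + (-5 + 1698) = -356904 + 1693 = -355211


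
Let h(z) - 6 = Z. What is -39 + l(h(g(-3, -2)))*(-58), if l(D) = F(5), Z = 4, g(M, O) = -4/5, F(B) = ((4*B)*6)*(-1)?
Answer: 6921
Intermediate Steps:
F(B) = -24*B (F(B) = (24*B)*(-1) = -24*B)
g(M, O) = -⅘ (g(M, O) = -4*⅕ = -⅘)
h(z) = 10 (h(z) = 6 + 4 = 10)
l(D) = -120 (l(D) = -24*5 = -120)
-39 + l(h(g(-3, -2)))*(-58) = -39 - 120*(-58) = -39 + 6960 = 6921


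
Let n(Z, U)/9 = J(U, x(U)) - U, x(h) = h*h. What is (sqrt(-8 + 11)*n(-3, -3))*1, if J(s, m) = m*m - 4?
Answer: 720*sqrt(3) ≈ 1247.1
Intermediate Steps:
x(h) = h**2
J(s, m) = -4 + m**2 (J(s, m) = m**2 - 4 = -4 + m**2)
n(Z, U) = -36 - 9*U + 9*U**4 (n(Z, U) = 9*((-4 + (U**2)**2) - U) = 9*((-4 + U**4) - U) = 9*(-4 + U**4 - U) = -36 - 9*U + 9*U**4)
(sqrt(-8 + 11)*n(-3, -3))*1 = (sqrt(-8 + 11)*(-36 - 9*(-3) + 9*(-3)**4))*1 = (sqrt(3)*(-36 + 27 + 9*81))*1 = (sqrt(3)*(-36 + 27 + 729))*1 = (sqrt(3)*720)*1 = (720*sqrt(3))*1 = 720*sqrt(3)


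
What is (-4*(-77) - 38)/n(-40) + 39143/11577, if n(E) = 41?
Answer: 4730653/474657 ≈ 9.9665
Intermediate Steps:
(-4*(-77) - 38)/n(-40) + 39143/11577 = (-4*(-77) - 38)/41 + 39143/11577 = (308 - 38)*(1/41) + 39143*(1/11577) = 270*(1/41) + 39143/11577 = 270/41 + 39143/11577 = 4730653/474657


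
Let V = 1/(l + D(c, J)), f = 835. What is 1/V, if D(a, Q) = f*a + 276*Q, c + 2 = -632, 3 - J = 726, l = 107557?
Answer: -621381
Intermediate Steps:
J = -723 (J = 3 - 1*726 = 3 - 726 = -723)
c = -634 (c = -2 - 632 = -634)
D(a, Q) = 276*Q + 835*a (D(a, Q) = 835*a + 276*Q = 276*Q + 835*a)
V = -1/621381 (V = 1/(107557 + (276*(-723) + 835*(-634))) = 1/(107557 + (-199548 - 529390)) = 1/(107557 - 728938) = 1/(-621381) = -1/621381 ≈ -1.6093e-6)
1/V = 1/(-1/621381) = -621381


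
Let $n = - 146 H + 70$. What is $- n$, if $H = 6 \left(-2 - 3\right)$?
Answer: $-4450$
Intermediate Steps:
$H = -30$ ($H = 6 \left(-5\right) = -30$)
$n = 4450$ ($n = \left(-146\right) \left(-30\right) + 70 = 4380 + 70 = 4450$)
$- n = \left(-1\right) 4450 = -4450$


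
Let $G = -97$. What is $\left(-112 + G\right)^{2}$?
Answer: $43681$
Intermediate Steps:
$\left(-112 + G\right)^{2} = \left(-112 - 97\right)^{2} = \left(-209\right)^{2} = 43681$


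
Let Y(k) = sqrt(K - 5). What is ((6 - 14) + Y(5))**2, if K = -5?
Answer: (8 - I*sqrt(10))**2 ≈ 54.0 - 50.596*I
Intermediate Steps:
Y(k) = I*sqrt(10) (Y(k) = sqrt(-5 - 5) = sqrt(-10) = I*sqrt(10))
((6 - 14) + Y(5))**2 = ((6 - 14) + I*sqrt(10))**2 = (-8 + I*sqrt(10))**2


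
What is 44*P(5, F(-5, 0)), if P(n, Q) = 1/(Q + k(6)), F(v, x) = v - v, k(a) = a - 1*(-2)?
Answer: 11/2 ≈ 5.5000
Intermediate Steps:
k(a) = 2 + a (k(a) = a + 2 = 2 + a)
F(v, x) = 0
P(n, Q) = 1/(8 + Q) (P(n, Q) = 1/(Q + (2 + 6)) = 1/(Q + 8) = 1/(8 + Q))
44*P(5, F(-5, 0)) = 44/(8 + 0) = 44/8 = 44*(⅛) = 11/2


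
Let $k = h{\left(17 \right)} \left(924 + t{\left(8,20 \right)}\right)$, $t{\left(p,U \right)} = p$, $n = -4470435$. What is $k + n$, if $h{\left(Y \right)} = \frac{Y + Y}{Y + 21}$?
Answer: $- \frac{84922421}{19} \approx -4.4696 \cdot 10^{6}$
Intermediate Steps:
$h{\left(Y \right)} = \frac{2 Y}{21 + Y}$
$k = \frac{15844}{19}$ ($k = 2 \cdot 17 \frac{1}{21 + 17} \left(924 + 8\right) = 2 \cdot 17 \cdot \frac{1}{38} \cdot 932 = \frac{17}{19} \cdot 932 = \frac{15844}{19} \approx 833.89$)
$k + n = \frac{15844}{19} - 4470435 = - \frac{84922421}{19}$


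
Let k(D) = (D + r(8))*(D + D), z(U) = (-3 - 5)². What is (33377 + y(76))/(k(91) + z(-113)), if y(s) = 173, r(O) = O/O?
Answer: 1525/764 ≈ 1.9961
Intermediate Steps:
r(O) = 1
z(U) = 64 (z(U) = (-8)² = 64)
k(D) = 2*D*(1 + D) (k(D) = (D + 1)*(D + D) = (1 + D)*(2*D) = 2*D*(1 + D))
(33377 + y(76))/(k(91) + z(-113)) = (33377 + 173)/(2*91*(1 + 91) + 64) = 33550/(2*91*92 + 64) = 33550/(16744 + 64) = 33550/16808 = 33550*(1/16808) = 1525/764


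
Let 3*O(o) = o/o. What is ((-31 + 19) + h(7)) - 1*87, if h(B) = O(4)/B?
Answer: -2078/21 ≈ -98.952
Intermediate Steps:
O(o) = ⅓ (O(o) = (o/o)/3 = (⅓)*1 = ⅓)
h(B) = 1/(3*B)
((-31 + 19) + h(7)) - 1*87 = ((-31 + 19) + (⅓)/7) - 1*87 = (-12 + (⅓)*(⅐)) - 87 = (-12 + 1/21) - 87 = -251/21 - 87 = -2078/21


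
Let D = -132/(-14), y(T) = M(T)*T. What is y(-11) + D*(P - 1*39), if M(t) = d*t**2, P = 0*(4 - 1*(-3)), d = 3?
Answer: -30525/7 ≈ -4360.7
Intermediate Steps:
P = 0 (P = 0*(4 + 3) = 0*7 = 0)
M(t) = 3*t**2
y(T) = 3*T**3 (y(T) = (3*T**2)*T = 3*T**3)
D = 66/7 (D = -132*(-1/14) = 66/7 ≈ 9.4286)
y(-11) + D*(P - 1*39) = 3*(-11)**3 + 66*(0 - 1*39)/7 = 3*(-1331) + 66*(0 - 39)/7 = -3993 + (66/7)*(-39) = -3993 - 2574/7 = -30525/7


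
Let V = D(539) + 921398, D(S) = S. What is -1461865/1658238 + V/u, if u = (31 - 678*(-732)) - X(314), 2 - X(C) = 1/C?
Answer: 252214476294769/258429843918138 ≈ 0.97595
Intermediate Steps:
V = 921937 (V = 539 + 921398 = 921937)
X(C) = 2 - 1/C
u = 155846051/314 (u = (31 - 678*(-732)) - (2 - 1/314) = (31 + 496296) - (2 - 1*1/314) = 496327 - (2 - 1/314) = 496327 - 1*627/314 = 496327 - 627/314 = 155846051/314 ≈ 4.9633e+5)
-1461865/1658238 + V/u = -1461865/1658238 + 921937/(155846051/314) = -1461865*1/1658238 + 921937*(314/155846051) = -1461865/1658238 + 289488218/155846051 = 252214476294769/258429843918138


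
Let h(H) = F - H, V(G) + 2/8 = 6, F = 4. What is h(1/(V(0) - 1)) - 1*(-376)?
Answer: 7216/19 ≈ 379.79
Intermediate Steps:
V(G) = 23/4 (V(G) = -¼ + 6 = 23/4)
h(H) = 4 - H
h(1/(V(0) - 1)) - 1*(-376) = (4 - 1/(23/4 - 1)) - 1*(-376) = (4 - 1/19/4) + 376 = (4 - 1*4/19) + 376 = (4 - 4/19) + 376 = 72/19 + 376 = 7216/19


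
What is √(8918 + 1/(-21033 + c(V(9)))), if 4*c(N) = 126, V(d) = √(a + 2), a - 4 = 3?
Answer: 4*√109261106474/14001 ≈ 94.435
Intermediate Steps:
a = 7 (a = 4 + 3 = 7)
V(d) = 3 (V(d) = √(7 + 2) = √9 = 3)
c(N) = 63/2 (c(N) = (¼)*126 = 63/2)
√(8918 + 1/(-21033 + c(V(9)))) = √(8918 + 1/(-21033 + 63/2)) = √(8918 + 1/(-42003/2)) = √(8918 - 2/42003) = √(374582752/42003) = 4*√109261106474/14001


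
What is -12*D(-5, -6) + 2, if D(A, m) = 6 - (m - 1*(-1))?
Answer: -130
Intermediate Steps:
D(A, m) = 5 - m (D(A, m) = 6 - (m + 1) = 6 - (1 + m) = 6 + (-1 - m) = 5 - m)
-12*D(-5, -6) + 2 = -12*(5 - 1*(-6)) + 2 = -12*(5 + 6) + 2 = -12*11 + 2 = -132 + 2 = -130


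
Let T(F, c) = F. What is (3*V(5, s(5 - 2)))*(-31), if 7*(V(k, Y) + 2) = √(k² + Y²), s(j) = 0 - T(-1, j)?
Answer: 186 - 93*√26/7 ≈ 118.26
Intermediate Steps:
s(j) = 1 (s(j) = 0 - 1*(-1) = 0 + 1 = 1)
V(k, Y) = -2 + √(Y² + k²)/7 (V(k, Y) = -2 + √(k² + Y²)/7 = -2 + √(Y² + k²)/7)
(3*V(5, s(5 - 2)))*(-31) = (3*(-2 + √(1² + 5²)/7))*(-31) = (3*(-2 + √(1 + 25)/7))*(-31) = (3*(-2 + √26/7))*(-31) = (-6 + 3*√26/7)*(-31) = 186 - 93*√26/7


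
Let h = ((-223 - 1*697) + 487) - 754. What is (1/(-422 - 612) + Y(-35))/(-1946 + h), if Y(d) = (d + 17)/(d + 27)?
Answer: -4651/6479044 ≈ -0.00071785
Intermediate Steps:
Y(d) = (17 + d)/(27 + d)
h = -1187 (h = ((-223 - 697) + 487) - 754 = (-920 + 487) - 754 = -433 - 754 = -1187)
(1/(-422 - 612) + Y(-35))/(-1946 + h) = (1/(-422 - 612) + (17 - 35)/(27 - 35))/(-1946 - 1187) = (1/(-1034) - 18/(-8))/(-3133) = (-1/1034 - 1/8*(-18))*(-1/3133) = (-1/1034 + 9/4)*(-1/3133) = (4651/2068)*(-1/3133) = -4651/6479044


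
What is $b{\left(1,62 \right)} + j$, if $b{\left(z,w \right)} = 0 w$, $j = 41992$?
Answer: $41992$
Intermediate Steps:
$b{\left(z,w \right)} = 0$
$b{\left(1,62 \right)} + j = 0 + 41992 = 41992$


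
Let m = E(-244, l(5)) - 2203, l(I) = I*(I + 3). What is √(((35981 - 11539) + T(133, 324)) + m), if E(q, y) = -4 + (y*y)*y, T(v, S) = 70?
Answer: √86305 ≈ 293.78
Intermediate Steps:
l(I) = I*(3 + I)
E(q, y) = -4 + y³ (E(q, y) = -4 + y²*y = -4 + y³)
m = 61793 (m = (-4 + (5*(3 + 5))³) - 2203 = (-4 + (5*8)³) - 2203 = (-4 + 40³) - 2203 = (-4 + 64000) - 2203 = 63996 - 2203 = 61793)
√(((35981 - 11539) + T(133, 324)) + m) = √(((35981 - 11539) + 70) + 61793) = √((24442 + 70) + 61793) = √(24512 + 61793) = √86305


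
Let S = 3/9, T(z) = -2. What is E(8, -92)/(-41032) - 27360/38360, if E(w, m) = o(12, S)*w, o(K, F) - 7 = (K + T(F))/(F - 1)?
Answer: -3500564/4918711 ≈ -0.71168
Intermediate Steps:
S = 1/3 (S = 3*(1/9) = 1/3 ≈ 0.33333)
o(K, F) = 7 + (-2 + K)/(-1 + F) (o(K, F) = 7 + (K - 2)/(F - 1) = 7 + (-2 + K)/(-1 + F))
E(w, m) = -8*w (E(w, m) = ((-9 + 12 + 7*(1/3))/(-1 + 1/3))*w = ((-9 + 12 + 7/3)/(-2/3))*w = (-3/2*16/3)*w = -8*w)
E(8, -92)/(-41032) - 27360/38360 = -8*8/(-41032) - 27360/38360 = -64*(-1/41032) - 27360*1/38360 = 8/5129 - 684/959 = -3500564/4918711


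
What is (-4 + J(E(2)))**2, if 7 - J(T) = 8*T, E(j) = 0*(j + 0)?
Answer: 9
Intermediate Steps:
E(j) = 0 (E(j) = 0*j = 0)
J(T) = 7 - 8*T
(-4 + J(E(2)))**2 = (-4 + (7 - 8*0))**2 = (-4 + (7 + 0))**2 = (-4 + 7)**2 = 3**2 = 9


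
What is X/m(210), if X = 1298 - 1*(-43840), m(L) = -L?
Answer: -7523/35 ≈ -214.94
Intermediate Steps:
X = 45138 (X = 1298 + 43840 = 45138)
X/m(210) = 45138/((-1*210)) = 45138/(-210) = 45138*(-1/210) = -7523/35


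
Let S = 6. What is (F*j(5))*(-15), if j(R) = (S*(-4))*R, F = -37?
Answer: -66600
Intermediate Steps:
j(R) = -24*R (j(R) = (6*(-4))*R = -24*R)
(F*j(5))*(-15) = -(-888)*5*(-15) = -37*(-120)*(-15) = 4440*(-15) = -66600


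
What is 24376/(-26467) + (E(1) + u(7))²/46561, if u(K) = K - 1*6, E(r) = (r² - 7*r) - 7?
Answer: -1131159688/1232329987 ≈ -0.91790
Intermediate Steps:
E(r) = -7 + r² - 7*r
u(K) = -6 + K (u(K) = K - 6 = -6 + K)
24376/(-26467) + (E(1) + u(7))²/46561 = 24376/(-26467) + ((-7 + 1² - 7*1) + (-6 + 7))²/46561 = 24376*(-1/26467) + ((-7 + 1 - 7) + 1)²*(1/46561) = -24376/26467 + (-13 + 1)²*(1/46561) = -24376/26467 + (-12)²*(1/46561) = -24376/26467 + 144*(1/46561) = -24376/26467 + 144/46561 = -1131159688/1232329987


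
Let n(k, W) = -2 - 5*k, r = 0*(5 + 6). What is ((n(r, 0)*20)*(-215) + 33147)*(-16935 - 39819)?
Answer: -2369309238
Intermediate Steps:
r = 0 (r = 0*11 = 0)
((n(r, 0)*20)*(-215) + 33147)*(-16935 - 39819) = (((-2 - 5*0)*20)*(-215) + 33147)*(-16935 - 39819) = (((-2 + 0)*20)*(-215) + 33147)*(-56754) = (-2*20*(-215) + 33147)*(-56754) = (-40*(-215) + 33147)*(-56754) = (8600 + 33147)*(-56754) = 41747*(-56754) = -2369309238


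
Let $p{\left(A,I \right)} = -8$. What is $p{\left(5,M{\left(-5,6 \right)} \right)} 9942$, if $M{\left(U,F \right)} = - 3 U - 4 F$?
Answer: $-79536$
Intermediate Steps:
$M{\left(U,F \right)} = - 4 F - 3 U$
$p{\left(5,M{\left(-5,6 \right)} \right)} 9942 = \left(-8\right) 9942 = -79536$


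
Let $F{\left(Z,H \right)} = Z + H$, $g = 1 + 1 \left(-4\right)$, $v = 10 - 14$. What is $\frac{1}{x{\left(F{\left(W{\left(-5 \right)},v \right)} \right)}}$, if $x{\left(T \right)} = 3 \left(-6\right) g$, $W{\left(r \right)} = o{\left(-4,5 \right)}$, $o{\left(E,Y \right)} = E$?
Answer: $\frac{1}{54} \approx 0.018519$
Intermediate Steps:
$v = -4$
$W{\left(r \right)} = -4$
$g = -3$ ($g = 1 - 4 = -3$)
$F{\left(Z,H \right)} = H + Z$
$x{\left(T \right)} = 54$ ($x{\left(T \right)} = 3 \left(-6\right) \left(-3\right) = \left(-18\right) \left(-3\right) = 54$)
$\frac{1}{x{\left(F{\left(W{\left(-5 \right)},v \right)} \right)}} = \frac{1}{54}$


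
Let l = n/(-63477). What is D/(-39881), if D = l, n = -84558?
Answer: -28186/843842079 ≈ -3.3402e-5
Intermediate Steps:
l = 28186/21159 (l = -84558/(-63477) = -84558*(-1/63477) = 28186/21159 ≈ 1.3321)
D = 28186/21159 ≈ 1.3321
D/(-39881) = (28186/21159)/(-39881) = (28186/21159)*(-1/39881) = -28186/843842079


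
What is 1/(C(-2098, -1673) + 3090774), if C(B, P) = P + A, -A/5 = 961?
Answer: 1/3084296 ≈ 3.2422e-7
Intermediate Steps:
A = -4805 (A = -5*961 = -4805)
C(B, P) = -4805 + P (C(B, P) = P - 4805 = -4805 + P)
1/(C(-2098, -1673) + 3090774) = 1/((-4805 - 1673) + 3090774) = 1/(-6478 + 3090774) = 1/3084296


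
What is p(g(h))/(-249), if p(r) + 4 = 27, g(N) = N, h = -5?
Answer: -23/249 ≈ -0.092369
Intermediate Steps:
p(r) = 23 (p(r) = -4 + 27 = 23)
p(g(h))/(-249) = 23/(-249) = 23*(-1/249) = -23/249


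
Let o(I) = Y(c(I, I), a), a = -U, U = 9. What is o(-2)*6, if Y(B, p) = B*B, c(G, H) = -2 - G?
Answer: 0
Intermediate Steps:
a = -9 (a = -1*9 = -9)
Y(B, p) = B**2
o(I) = (-2 - I)**2
o(-2)*6 = (2 - 2)**2*6 = 0**2*6 = 0*6 = 0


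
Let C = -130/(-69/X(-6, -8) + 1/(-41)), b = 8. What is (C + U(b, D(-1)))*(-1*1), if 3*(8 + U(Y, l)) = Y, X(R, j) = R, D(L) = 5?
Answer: 47036/2823 ≈ 16.662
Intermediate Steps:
U(Y, l) = -8 + Y/3
C = -10660/941 (C = -130/(-69/(-6) + 1/(-41)) = -130/(-69*(-1/6) + 1*(-1/41)) = -130/(23/2 - 1/41) = -130/941/82 = -130*82/941 = -10660/941 ≈ -11.328)
(C + U(b, D(-1)))*(-1*1) = (-10660/941 + (-8 + (1/3)*8))*(-1*1) = (-10660/941 + (-8 + 8/3))*(-1) = (-10660/941 - 16/3)*(-1) = -47036/2823*(-1) = 47036/2823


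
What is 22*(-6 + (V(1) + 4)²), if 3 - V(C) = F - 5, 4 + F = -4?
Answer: 8668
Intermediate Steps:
F = -8 (F = -4 - 4 = -8)
V(C) = 16 (V(C) = 3 - (-8 - 5) = 3 - 1*(-13) = 3 + 13 = 16)
22*(-6 + (V(1) + 4)²) = 22*(-6 + (16 + 4)²) = 22*(-6 + 20²) = 22*(-6 + 400) = 22*394 = 8668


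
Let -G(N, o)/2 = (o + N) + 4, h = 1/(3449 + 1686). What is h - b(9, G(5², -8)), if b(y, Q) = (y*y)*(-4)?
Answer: 1663741/5135 ≈ 324.00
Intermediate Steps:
h = 1/5135 ≈ 0.00019474
G(N, o) = -8 - 2*N - 2*o (G(N, o) = -2*((o + N) + 4) = -2*((N + o) + 4) = -2*(4 + N + o) = -8 - 2*N - 2*o)
b(y, Q) = -4*y² (b(y, Q) = y²*(-4) = -4*y²)
h - b(9, G(5², -8)) = 1/5135 - (-4)*9² = 1/5135 - (-4)*81 = 1/5135 - 1*(-324) = 1/5135 + 324 = 1663741/5135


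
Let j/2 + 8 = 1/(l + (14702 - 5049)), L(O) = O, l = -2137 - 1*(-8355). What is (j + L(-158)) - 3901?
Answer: -64674323/15871 ≈ -4075.0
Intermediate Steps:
l = 6218 (l = -2137 + 8355 = 6218)
j = -253934/15871 (j = -16 + 2/(6218 + (14702 - 5049)) = -16 + 2/(6218 + 9653) = -16 + 2/15871 = -253934/15871 ≈ -16.000)
(j + L(-158)) - 3901 = (-253934/15871 - 158) - 3901 = -2761552/15871 - 3901 = -64674323/15871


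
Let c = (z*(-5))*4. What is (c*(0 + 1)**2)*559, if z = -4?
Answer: 44720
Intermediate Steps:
c = 80 (c = -4*(-5)*4 = 20*4 = 80)
(c*(0 + 1)**2)*559 = (80*(0 + 1)**2)*559 = (80*1**2)*559 = (80*1)*559 = 80*559 = 44720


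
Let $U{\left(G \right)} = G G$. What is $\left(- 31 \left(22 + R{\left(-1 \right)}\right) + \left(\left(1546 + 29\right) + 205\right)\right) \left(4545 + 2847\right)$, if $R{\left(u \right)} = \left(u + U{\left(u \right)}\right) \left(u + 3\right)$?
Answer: $8116416$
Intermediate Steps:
$U{\left(G \right)} = G^{2}$
$R{\left(u \right)} = \left(3 + u\right) \left(u + u^{2}\right)$ ($R{\left(u \right)} = \left(u + u^{2}\right) \left(u + 3\right) = \left(u + u^{2}\right) \left(3 + u\right) = \left(3 + u\right) \left(u + u^{2}\right)$)
$\left(- 31 \left(22 + R{\left(-1 \right)}\right) + \left(\left(1546 + 29\right) + 205\right)\right) \left(4545 + 2847\right) = \left(- 31 \left(22 - \left(3 + \left(-1\right)^{2} + 4 \left(-1\right)\right)\right) + \left(\left(1546 + 29\right) + 205\right)\right) \left(4545 + 2847\right) = \left(- 31 \left(22 - \left(3 + 1 - 4\right)\right) + \left(1575 + 205\right)\right) 7392 = \left(- 31 \left(22 - 0\right) + 1780\right) 7392 = \left(- 31 \left(22 + 0\right) + 1780\right) 7392 = \left(\left(-31\right) 22 + 1780\right) 7392 = \left(-682 + 1780\right) 7392 = 1098 \cdot 7392 = 8116416$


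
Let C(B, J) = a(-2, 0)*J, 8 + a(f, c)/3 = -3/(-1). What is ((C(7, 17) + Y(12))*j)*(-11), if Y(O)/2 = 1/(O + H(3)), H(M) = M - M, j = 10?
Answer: 84095/3 ≈ 28032.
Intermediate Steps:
a(f, c) = -15 (a(f, c) = -24 + 3*(-3/(-1)) = -24 + 3*(-3*(-1)) = -24 + 3*3 = -24 + 9 = -15)
C(B, J) = -15*J
H(M) = 0
Y(O) = 2/O (Y(O) = 2/(O + 0) = 2/O)
((C(7, 17) + Y(12))*j)*(-11) = ((-15*17 + 2/12)*10)*(-11) = ((-255 + 2*(1/12))*10)*(-11) = ((-255 + 1/6)*10)*(-11) = -1529/6*10*(-11) = -7645/3*(-11) = 84095/3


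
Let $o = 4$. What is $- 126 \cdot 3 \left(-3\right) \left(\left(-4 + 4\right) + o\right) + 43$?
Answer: $4579$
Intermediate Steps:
$- 126 \cdot 3 \left(-3\right) \left(\left(-4 + 4\right) + o\right) + 43 = - 126 \cdot 3 \left(-3\right) \left(\left(-4 + 4\right) + 4\right) + 43 = - 126 \left(- 9 \left(0 + 4\right)\right) + 43 = - 126 \left(\left(-9\right) 4\right) + 43 = \left(-126\right) \left(-36\right) + 43 = 4536 + 43 = 4579$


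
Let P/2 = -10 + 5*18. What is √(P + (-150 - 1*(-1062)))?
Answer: 4*√67 ≈ 32.741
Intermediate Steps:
P = 160 (P = 2*(-10 + 5*18) = 2*(-10 + 90) = 2*80 = 160)
√(P + (-150 - 1*(-1062))) = √(160 + (-150 - 1*(-1062))) = √(160 + (-150 + 1062)) = √(160 + 912) = √1072 = 4*√67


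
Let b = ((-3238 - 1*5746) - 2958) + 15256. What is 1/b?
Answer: 1/3314 ≈ 0.00030175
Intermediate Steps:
b = 3314 (b = ((-3238 - 5746) - 2958) + 15256 = (-8984 - 2958) + 15256 = -11942 + 15256 = 3314)
1/b = 1/3314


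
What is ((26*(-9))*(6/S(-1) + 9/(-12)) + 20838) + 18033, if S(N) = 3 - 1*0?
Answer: 77157/2 ≈ 38579.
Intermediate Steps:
S(N) = 3 (S(N) = 3 + 0 = 3)
((26*(-9))*(6/S(-1) + 9/(-12)) + 20838) + 18033 = ((26*(-9))*(6/3 + 9/(-12)) + 20838) + 18033 = (-234*(6*(⅓) + 9*(-1/12)) + 20838) + 18033 = (-234*(2 - ¾) + 20838) + 18033 = (-234*5/4 + 20838) + 18033 = (-585/2 + 20838) + 18033 = 41091/2 + 18033 = 77157/2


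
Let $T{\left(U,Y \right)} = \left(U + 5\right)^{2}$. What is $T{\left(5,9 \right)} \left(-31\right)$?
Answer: $-3100$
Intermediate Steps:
$T{\left(U,Y \right)} = \left(5 + U\right)^{2}$
$T{\left(5,9 \right)} \left(-31\right) = \left(5 + 5\right)^{2} \left(-31\right) = 10^{2} \left(-31\right) = 100 \left(-31\right) = -3100$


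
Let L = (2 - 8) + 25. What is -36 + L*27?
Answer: 477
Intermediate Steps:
L = 19 (L = -6 + 25 = 19)
-36 + L*27 = -36 + 19*27 = -36 + 513 = 477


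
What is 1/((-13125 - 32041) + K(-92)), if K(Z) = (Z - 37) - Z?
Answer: -1/45203 ≈ -2.2122e-5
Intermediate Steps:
K(Z) = -37 (K(Z) = (-37 + Z) - Z = -37)
1/((-13125 - 32041) + K(-92)) = 1/((-13125 - 32041) - 37) = 1/(-45166 - 37) = 1/(-45203) = -1/45203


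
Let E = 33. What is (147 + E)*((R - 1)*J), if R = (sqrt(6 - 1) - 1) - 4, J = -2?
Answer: 2160 - 360*sqrt(5) ≈ 1355.0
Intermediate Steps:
R = -5 + sqrt(5) (R = (sqrt(5) - 1) - 4 = (-1 + sqrt(5)) - 4 = -5 + sqrt(5) ≈ -2.7639)
(147 + E)*((R - 1)*J) = (147 + 33)*(((-5 + sqrt(5)) - 1)*(-2)) = 180*((-6 + sqrt(5))*(-2)) = 180*(12 - 2*sqrt(5)) = 2160 - 360*sqrt(5)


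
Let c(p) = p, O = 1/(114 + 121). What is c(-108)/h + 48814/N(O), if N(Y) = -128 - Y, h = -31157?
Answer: -357407733782/937233717 ≈ -381.34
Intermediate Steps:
O = 1/235 ≈ 0.0042553
c(-108)/h + 48814/N(O) = -108/(-31157) + 48814/(-128 - 1*1/235) = -108*(-1/31157) + 48814/(-128 - 1/235) = 108/31157 + 48814/(-30081/235) = 108/31157 + 48814*(-235/30081) = 108/31157 - 11471290/30081 = -357407733782/937233717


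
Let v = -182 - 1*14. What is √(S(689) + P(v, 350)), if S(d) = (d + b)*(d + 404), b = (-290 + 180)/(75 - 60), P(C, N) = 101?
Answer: 4*√419154/3 ≈ 863.23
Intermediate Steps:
v = -196 (v = -182 - 14 = -196)
b = -22/3 (b = -110/15 = -110*1/15 = -22/3 ≈ -7.3333)
S(d) = (404 + d)*(-22/3 + d) (S(d) = (d - 22/3)*(d + 404) = (-22/3 + d)*(404 + d) = (404 + d)*(-22/3 + d))
√(S(689) + P(v, 350)) = √((-8888/3 + 689² + (1190/3)*689) + 101) = √((-8888/3 + 474721 + 819910/3) + 101) = √(2235185/3 + 101) = √(2235488/3) = 4*√419154/3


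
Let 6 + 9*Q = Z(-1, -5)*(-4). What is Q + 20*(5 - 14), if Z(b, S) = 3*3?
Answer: -554/3 ≈ -184.67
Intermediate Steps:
Z(b, S) = 9
Q = -14/3 (Q = -⅔ + (9*(-4))/9 = -⅔ + (⅑)*(-36) = -⅔ - 4 = -14/3 ≈ -4.6667)
Q + 20*(5 - 14) = -14/3 + 20*(5 - 14) = -14/3 + 20*(-9) = -14/3 - 180 = -554/3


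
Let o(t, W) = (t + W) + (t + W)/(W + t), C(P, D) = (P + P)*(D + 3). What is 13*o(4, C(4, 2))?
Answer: 585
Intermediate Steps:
C(P, D) = 2*P*(3 + D) (C(P, D) = (2*P)*(3 + D) = 2*P*(3 + D))
o(t, W) = 1 + W + t (o(t, W) = (W + t) + (W + t)/(W + t) = (W + t) + 1 = 1 + W + t)
13*o(4, C(4, 2)) = 13*(1 + 2*4*(3 + 2) + 4) = 13*(1 + 2*4*5 + 4) = 13*(1 + 40 + 4) = 13*45 = 585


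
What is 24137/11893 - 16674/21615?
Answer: 107805791/85689065 ≈ 1.2581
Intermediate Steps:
24137/11893 - 16674/21615 = 24137*(1/11893) - 16674*1/21615 = 24137/11893 - 5558/7205 = 107805791/85689065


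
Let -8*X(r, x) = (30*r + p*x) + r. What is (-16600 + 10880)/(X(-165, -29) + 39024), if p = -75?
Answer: -11440/78783 ≈ -0.14521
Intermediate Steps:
X(r, x) = -31*r/8 + 75*x/8 (X(r, x) = -((30*r - 75*x) + r)/8 = -((-75*x + 30*r) + r)/8 = -(-75*x + 31*r)/8 = -31*r/8 + 75*x/8)
(-16600 + 10880)/(X(-165, -29) + 39024) = (-16600 + 10880)/((-31/8*(-165) + (75/8)*(-29)) + 39024) = -5720/((5115/8 - 2175/8) + 39024) = -5720/(735/2 + 39024) = -5720/78783/2 = -5720*2/78783 = -11440/78783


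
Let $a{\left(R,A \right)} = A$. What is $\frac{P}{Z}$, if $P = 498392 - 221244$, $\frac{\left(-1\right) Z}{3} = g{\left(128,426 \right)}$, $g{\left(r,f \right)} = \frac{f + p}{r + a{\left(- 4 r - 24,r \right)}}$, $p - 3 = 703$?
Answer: $- \frac{17737472}{849} \approx -20892.0$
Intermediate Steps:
$p = 706$ ($p = 3 + 703 = 706$)
$g{\left(r,f \right)} = \frac{706 + f}{2 r}$ ($g{\left(r,f \right)} = \frac{f + 706}{r + r} = \frac{706 + f}{2 r}$)
$Z = - \frac{849}{64}$ ($Z = - 3 \frac{706 + 426}{2 \cdot 128} = - 3 \cdot \frac{1}{2} \cdot \frac{1}{128} \cdot 1132 = \left(-3\right) \frac{283}{64} = - \frac{849}{64} \approx -13.266$)
$P = 277148$ ($P = 498392 - 221244 = 277148$)
$\frac{P}{Z} = \frac{277148}{- \frac{849}{64}} = 277148 \left(- \frac{64}{849}\right) = - \frac{17737472}{849}$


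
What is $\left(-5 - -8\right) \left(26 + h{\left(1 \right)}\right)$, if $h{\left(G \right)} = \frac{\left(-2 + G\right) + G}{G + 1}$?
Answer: $78$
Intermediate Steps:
$h{\left(G \right)} = \frac{-2 + 2 G}{1 + G}$
$\left(-5 - -8\right) \left(26 + h{\left(1 \right)}\right) = \left(-5 - -8\right) \left(26 + \frac{2 \left(-1 + 1\right)}{1 + 1}\right) = \left(-5 + 8\right) \left(26 + 2 \cdot \frac{1}{2} \cdot 0\right) = 3 \left(26 + 2 \cdot \frac{1}{2} \cdot 0\right) = 3 \left(26 + 0\right) = 3 \cdot 26 = 78$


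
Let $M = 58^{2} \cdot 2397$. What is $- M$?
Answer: $-8063508$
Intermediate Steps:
$M = 8063508$ ($M = 3364 \cdot 2397 = 8063508$)
$- M = \left(-1\right) 8063508 = -8063508$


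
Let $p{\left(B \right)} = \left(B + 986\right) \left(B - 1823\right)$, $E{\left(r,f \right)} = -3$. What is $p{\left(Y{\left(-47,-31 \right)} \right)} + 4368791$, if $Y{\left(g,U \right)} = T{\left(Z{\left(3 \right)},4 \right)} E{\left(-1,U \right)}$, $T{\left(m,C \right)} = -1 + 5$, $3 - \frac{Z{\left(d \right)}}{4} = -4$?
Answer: $2581501$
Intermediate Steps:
$Z{\left(d \right)} = 28$ ($Z{\left(d \right)} = 12 - -16 = 12 + 16 = 28$)
$T{\left(m,C \right)} = 4$
$Y{\left(g,U \right)} = -12$ ($Y{\left(g,U \right)} = 4 \left(-3\right) = -12$)
$p{\left(B \right)} = \left(-1823 + B\right) \left(986 + B\right)$ ($p{\left(B \right)} = \left(986 + B\right) \left(-1823 + B\right) = \left(-1823 + B\right) \left(986 + B\right)$)
$p{\left(Y{\left(-47,-31 \right)} \right)} + 4368791 = \left(-1797478 + \left(-12\right)^{2} - -10044\right) + 4368791 = \left(-1797478 + 144 + 10044\right) + 4368791 = -1787290 + 4368791 = 2581501$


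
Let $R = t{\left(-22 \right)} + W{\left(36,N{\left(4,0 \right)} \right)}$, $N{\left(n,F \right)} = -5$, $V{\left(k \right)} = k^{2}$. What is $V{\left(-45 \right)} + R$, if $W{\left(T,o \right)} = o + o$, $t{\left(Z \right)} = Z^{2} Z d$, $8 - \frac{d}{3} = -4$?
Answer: $-381313$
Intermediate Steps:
$d = 36$ ($d = 24 - -12 = 24 + 12 = 36$)
$t{\left(Z \right)} = 36 Z^{3}$ ($t{\left(Z \right)} = Z^{2} Z 36 = Z^{3} \cdot 36 = 36 Z^{3}$)
$W{\left(T,o \right)} = 2 o$
$R = -383338$ ($R = 36 \left(-22\right)^{3} + 2 \left(-5\right) = 36 \left(-10648\right) - 10 = -383328 - 10 = -383338$)
$V{\left(-45 \right)} + R = \left(-45\right)^{2} - 383338 = 2025 - 383338 = -381313$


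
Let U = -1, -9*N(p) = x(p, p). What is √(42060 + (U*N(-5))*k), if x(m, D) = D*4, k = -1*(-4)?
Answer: 2*√94615/3 ≈ 205.06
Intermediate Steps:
k = 4
x(m, D) = 4*D
N(p) = -4*p/9
√(42060 + (U*N(-5))*k) = √(42060 - (-4)*(-5)/9*4) = √(42060 - 1*20/9*4) = √(42060 - 20/9*4) = √(42060 - 80/9) = √(378460/9) = 2*√94615/3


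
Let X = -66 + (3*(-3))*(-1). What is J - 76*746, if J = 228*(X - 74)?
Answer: -86564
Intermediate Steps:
X = -57 (X = -66 - 9*(-1) = -66 + 9 = -57)
J = -29868 (J = 228*(-57 - 74) = 228*(-131) = -29868)
J - 76*746 = -29868 - 76*746 = -29868 - 1*56696 = -29868 - 56696 = -86564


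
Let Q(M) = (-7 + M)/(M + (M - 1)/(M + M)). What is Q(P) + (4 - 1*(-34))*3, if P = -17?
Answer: 4041/35 ≈ 115.46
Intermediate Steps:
Q(M) = (-7 + M)/(M + (-1 + M)/(2*M)) (Q(M) = (-7 + M)/(M + (-1 + M)/((2*M))) = (-7 + M)/(M + (-1 + M)*(1/(2*M))) = (-7 + M)/(M + (-1 + M)/(2*M)))
Q(P) + (4 - 1*(-34))*3 = 2*(-17)*(-7 - 17)/(-1 - 17 + 2*(-17)**2) + (4 - 1*(-34))*3 = 2*(-17)*(-24)/(-1 - 17 + 2*289) + (4 + 34)*3 = 2*(-17)*(-24)/(-1 - 17 + 578) + 38*3 = 2*(-17)*(-24)/560 + 114 = 2*(-17)*(1/560)*(-24) + 114 = 51/35 + 114 = 4041/35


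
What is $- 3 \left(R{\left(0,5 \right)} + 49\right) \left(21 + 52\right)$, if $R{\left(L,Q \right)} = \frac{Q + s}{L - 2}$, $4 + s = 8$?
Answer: $- \frac{19491}{2} \approx -9745.5$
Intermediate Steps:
$s = 4$ ($s = -4 + 8 = 4$)
$R{\left(L,Q \right)} = \frac{4 + Q}{-2 + L}$ ($R{\left(L,Q \right)} = \frac{Q + 4}{L - 2} = \frac{4 + Q}{-2 + L}$)
$- 3 \left(R{\left(0,5 \right)} + 49\right) \left(21 + 52\right) = - 3 \left(\frac{4 + 5}{-2 + 0} + 49\right) \left(21 + 52\right) = - 3 \left(\frac{1}{-2} \cdot 9 + 49\right) 73 = - 3 \left(\left(- \frac{1}{2}\right) 9 + 49\right) 73 = - 3 \left(- \frac{9}{2} + 49\right) 73 = - 3 \cdot \frac{89}{2} \cdot 73 = \left(-3\right) \frac{6497}{2} = - \frac{19491}{2}$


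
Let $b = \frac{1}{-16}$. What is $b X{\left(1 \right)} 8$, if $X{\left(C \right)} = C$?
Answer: $- \frac{1}{2} \approx -0.5$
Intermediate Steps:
$b = - \frac{1}{16} \approx -0.0625$
$b X{\left(1 \right)} 8 = \left(- \frac{1}{16}\right) 1 \cdot 8 = \left(- \frac{1}{16}\right) 8 = - \frac{1}{2}$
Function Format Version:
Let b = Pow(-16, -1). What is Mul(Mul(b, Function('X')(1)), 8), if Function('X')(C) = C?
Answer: Rational(-1, 2) ≈ -0.50000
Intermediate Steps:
b = Rational(-1, 16) ≈ -0.062500
Mul(Mul(b, Function('X')(1)), 8) = Mul(Mul(Rational(-1, 16), 1), 8) = Mul(Rational(-1, 16), 8) = Rational(-1, 2)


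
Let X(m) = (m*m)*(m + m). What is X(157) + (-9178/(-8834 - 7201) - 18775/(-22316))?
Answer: 2769582773142533/357837060 ≈ 7.7398e+6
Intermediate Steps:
X(m) = 2*m³ (X(m) = m²*(2*m) = 2*m³)
X(157) + (-9178/(-8834 - 7201) - 18775/(-22316)) = 2*157³ + (-9178/(-8834 - 7201) - 18775/(-22316)) = 2*3869893 + (-9178/(-16035) - 18775*(-1/22316)) = 7739786 + (-9178*(-1/16035) + 18775/22316) = 7739786 + (9178/16035 + 18775/22316) = 7739786 + 505873373/357837060 = 2769582773142533/357837060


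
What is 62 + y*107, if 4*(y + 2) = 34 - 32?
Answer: -197/2 ≈ -98.500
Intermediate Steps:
y = -3/2 (y = -2 + (34 - 32)/4 = -2 + (¼)*2 = -2 + ½ = -3/2 ≈ -1.5000)
62 + y*107 = 62 - 3/2*107 = 62 - 321/2 = -197/2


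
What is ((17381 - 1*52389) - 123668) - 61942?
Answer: -220618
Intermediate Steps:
((17381 - 1*52389) - 123668) - 61942 = ((17381 - 52389) - 123668) - 61942 = (-35008 - 123668) - 61942 = -158676 - 61942 = -220618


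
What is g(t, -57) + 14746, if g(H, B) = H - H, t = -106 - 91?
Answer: 14746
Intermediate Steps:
t = -197
g(H, B) = 0
g(t, -57) + 14746 = 0 + 14746 = 14746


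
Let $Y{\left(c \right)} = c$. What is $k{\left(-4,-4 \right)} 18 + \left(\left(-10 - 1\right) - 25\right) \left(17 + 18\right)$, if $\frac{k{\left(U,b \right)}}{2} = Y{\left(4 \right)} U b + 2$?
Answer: $1116$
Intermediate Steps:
$k{\left(U,b \right)} = 4 + 8 U b$ ($k{\left(U,b \right)} = 2 \left(4 U b + 2\right) = 2 \left(2 + 4 U b\right) = 4 + 8 U b$)
$k{\left(-4,-4 \right)} 18 + \left(\left(-10 - 1\right) - 25\right) \left(17 + 18\right) = \left(4 + 8 \left(-4\right) \left(-4\right)\right) 18 + \left(\left(-10 - 1\right) - 25\right) \left(17 + 18\right) = \left(4 + 128\right) 18 + \left(\left(-10 - 1\right) - 25\right) 35 = 132 \cdot 18 + \left(-11 - 25\right) 35 = 2376 - 1260 = 1116$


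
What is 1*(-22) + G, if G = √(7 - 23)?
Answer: -22 + 4*I ≈ -22.0 + 4.0*I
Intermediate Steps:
G = 4*I (G = √(-16) = 4*I ≈ 4.0*I)
1*(-22) + G = 1*(-22) + 4*I = -22 + 4*I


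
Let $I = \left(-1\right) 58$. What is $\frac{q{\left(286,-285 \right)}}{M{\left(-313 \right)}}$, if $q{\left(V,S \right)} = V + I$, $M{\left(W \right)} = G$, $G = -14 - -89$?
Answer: $\frac{76}{25} \approx 3.04$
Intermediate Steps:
$I = -58$
$G = 75$ ($G = -14 + 89 = 75$)
$M{\left(W \right)} = 75$
$q{\left(V,S \right)} = -58 + V$ ($q{\left(V,S \right)} = V - 58 = -58 + V$)
$\frac{q{\left(286,-285 \right)}}{M{\left(-313 \right)}} = \frac{-58 + 286}{75} = 228 \cdot \frac{1}{75} = \frac{76}{25}$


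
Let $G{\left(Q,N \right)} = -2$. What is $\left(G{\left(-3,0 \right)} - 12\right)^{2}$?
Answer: $196$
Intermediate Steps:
$\left(G{\left(-3,0 \right)} - 12\right)^{2} = \left(-2 - 12\right)^{2} = \left(-14\right)^{2} = 196$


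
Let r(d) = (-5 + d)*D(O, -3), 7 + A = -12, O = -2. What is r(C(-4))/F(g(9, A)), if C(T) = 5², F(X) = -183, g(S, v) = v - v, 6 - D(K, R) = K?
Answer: -160/183 ≈ -0.87432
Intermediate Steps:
A = -19 (A = -7 - 12 = -19)
D(K, R) = 6 - K
g(S, v) = 0
C(T) = 25
r(d) = -40 + 8*d (r(d) = (-5 + d)*(6 - 1*(-2)) = (-5 + d)*(6 + 2) = (-5 + d)*8 = -40 + 8*d)
r(C(-4))/F(g(9, A)) = (-40 + 8*25)/(-183) = (-40 + 200)*(-1/183) = 160*(-1/183) = -160/183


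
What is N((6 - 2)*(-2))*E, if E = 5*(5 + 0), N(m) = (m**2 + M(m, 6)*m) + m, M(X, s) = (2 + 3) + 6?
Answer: -800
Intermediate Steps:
M(X, s) = 11 (M(X, s) = 5 + 6 = 11)
N(m) = m**2 + 12*m (N(m) = (m**2 + 11*m) + m = m**2 + 12*m)
E = 25 (E = 5*5 = 25)
N((6 - 2)*(-2))*E = (((6 - 2)*(-2))*(12 + (6 - 2)*(-2)))*25 = ((4*(-2))*(12 + 4*(-2)))*25 = -8*(12 - 8)*25 = -8*4*25 = -32*25 = -800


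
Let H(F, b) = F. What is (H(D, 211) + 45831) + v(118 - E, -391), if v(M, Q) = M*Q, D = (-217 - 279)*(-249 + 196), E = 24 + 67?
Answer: 61562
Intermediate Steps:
E = 91
D = 26288 (D = -496*(-53) = 26288)
(H(D, 211) + 45831) + v(118 - E, -391) = (26288 + 45831) + (118 - 1*91)*(-391) = 72119 + (118 - 91)*(-391) = 72119 + 27*(-391) = 72119 - 10557 = 61562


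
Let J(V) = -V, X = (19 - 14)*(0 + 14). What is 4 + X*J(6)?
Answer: -416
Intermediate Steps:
X = 70 (X = 5*14 = 70)
4 + X*J(6) = 4 + 70*(-1*6) = 4 + 70*(-6) = 4 - 420 = -416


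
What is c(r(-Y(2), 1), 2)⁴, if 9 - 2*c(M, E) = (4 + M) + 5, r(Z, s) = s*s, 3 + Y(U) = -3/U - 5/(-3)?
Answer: 1/16 ≈ 0.062500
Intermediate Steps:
Y(U) = -4/3 - 3/U (Y(U) = -3 + (-3/U - 5/(-3)) = -3 + (-3/U - 5*(-⅓)) = -3 + (-3/U + 5/3) = -3 + (5/3 - 3/U) = -4/3 - 3/U)
r(Z, s) = s²
c(M, E) = -M/2 (c(M, E) = 9/2 - ((4 + M) + 5)/2 = 9/2 - (9 + M)/2 = 9/2 + (-9/2 - M/2) = -M/2)
c(r(-Y(2), 1), 2)⁴ = (-½*1²)⁴ = (-½*1)⁴ = (-½)⁴ = 1/16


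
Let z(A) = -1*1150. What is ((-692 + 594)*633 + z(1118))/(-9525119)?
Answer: 63184/9525119 ≈ 0.0066334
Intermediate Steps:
z(A) = -1150
((-692 + 594)*633 + z(1118))/(-9525119) = ((-692 + 594)*633 - 1150)/(-9525119) = (-98*633 - 1150)*(-1/9525119) = (-62034 - 1150)*(-1/9525119) = -63184*(-1/9525119) = 63184/9525119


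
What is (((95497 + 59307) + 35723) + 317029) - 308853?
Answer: 198703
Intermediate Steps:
(((95497 + 59307) + 35723) + 317029) - 308853 = ((154804 + 35723) + 317029) - 308853 = (190527 + 317029) - 308853 = 507556 - 308853 = 198703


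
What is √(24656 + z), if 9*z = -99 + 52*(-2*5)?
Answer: √221285/3 ≈ 156.80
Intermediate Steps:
z = -619/9 (z = (-99 + 52*(-2*5))/9 = (-99 + 52*(-10))/9 = (-99 - 520)/9 = (⅑)*(-619) = -619/9 ≈ -68.778)
√(24656 + z) = √(24656 - 619/9) = √(221285/9) = √221285/3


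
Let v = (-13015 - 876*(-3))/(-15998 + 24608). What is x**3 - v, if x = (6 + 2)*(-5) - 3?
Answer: -684544883/8610 ≈ -79506.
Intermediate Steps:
x = -43 (x = 8*(-5) - 3 = -40 - 3 = -43)
v = -10387/8610 (v = (-13015 + 2628)/8610 = -10387*1/8610 = -10387/8610 ≈ -1.2064)
x**3 - v = (-43)**3 - 1*(-10387/8610) = -79507 + 10387/8610 = -684544883/8610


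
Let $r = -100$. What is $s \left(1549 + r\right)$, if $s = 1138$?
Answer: $1648962$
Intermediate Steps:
$s \left(1549 + r\right) = 1138 \left(1549 - 100\right) = 1138 \cdot 1449 = 1648962$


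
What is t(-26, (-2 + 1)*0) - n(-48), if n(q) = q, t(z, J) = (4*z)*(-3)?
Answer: 360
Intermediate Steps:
t(z, J) = -12*z
t(-26, (-2 + 1)*0) - n(-48) = -12*(-26) - 1*(-48) = 312 + 48 = 360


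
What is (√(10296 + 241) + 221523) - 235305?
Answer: -13782 + √10537 ≈ -13679.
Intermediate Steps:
(√(10296 + 241) + 221523) - 235305 = (√10537 + 221523) - 235305 = (221523 + √10537) - 235305 = -13782 + √10537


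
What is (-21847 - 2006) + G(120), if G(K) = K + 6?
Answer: -23727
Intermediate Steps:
G(K) = 6 + K
(-21847 - 2006) + G(120) = (-21847 - 2006) + (6 + 120) = -23853 + 126 = -23727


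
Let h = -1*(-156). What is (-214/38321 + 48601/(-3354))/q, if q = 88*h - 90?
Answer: -1863156677/1752873510492 ≈ -0.0010629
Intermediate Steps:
h = 156
q = 13638 (q = 88*156 - 90 = 13728 - 90 = 13638)
(-214/38321 + 48601/(-3354))/q = (-214/38321 + 48601/(-3354))/13638 = (-214*1/38321 + 48601*(-1/3354))*(1/13638) = (-214/38321 - 48601/3354)*(1/13638) = -1863156677/128528634*1/13638 = -1863156677/1752873510492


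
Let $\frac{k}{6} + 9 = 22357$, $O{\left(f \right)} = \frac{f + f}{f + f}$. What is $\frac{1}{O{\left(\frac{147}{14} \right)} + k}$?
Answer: $\frac{1}{134089} \approx 7.4577 \cdot 10^{-6}$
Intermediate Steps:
$O{\left(f \right)} = 1$ ($O{\left(f \right)} = \frac{2 f}{2 f} = 2 f \frac{1}{2 f} = 1$)
$k = 134088$ ($k = -54 + 6 \cdot 22357 = -54 + 134142 = 134088$)
$\frac{1}{O{\left(\frac{147}{14} \right)} + k} = \frac{1}{1 + 134088} = \frac{1}{134089}$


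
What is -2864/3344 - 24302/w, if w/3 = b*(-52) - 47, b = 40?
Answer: 3936919/1333629 ≈ 2.9520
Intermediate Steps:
w = -6381 (w = 3*(40*(-52) - 47) = 3*(-2080 - 47) = 3*(-2127) = -6381)
-2864/3344 - 24302/w = -2864/3344 - 24302/(-6381) = -2864*1/3344 - 24302*(-1/6381) = -179/209 + 24302/6381 = 3936919/1333629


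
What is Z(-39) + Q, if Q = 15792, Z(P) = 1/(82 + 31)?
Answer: 1784497/113 ≈ 15792.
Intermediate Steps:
Z(P) = 1/113
Z(-39) + Q = 1/113 + 15792 = 1784497/113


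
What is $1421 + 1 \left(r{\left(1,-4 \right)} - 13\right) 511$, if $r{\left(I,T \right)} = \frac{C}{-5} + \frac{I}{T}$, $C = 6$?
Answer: $- \frac{119259}{20} \approx -5963.0$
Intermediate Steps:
$r{\left(I,T \right)} = - \frac{6}{5} + \frac{I}{T}$ ($r{\left(I,T \right)} = \frac{6}{-5} + \frac{I}{T} = 6 \left(- \frac{1}{5}\right) + \frac{I}{T} = - \frac{6}{5} + \frac{I}{T}$)
$1421 + 1 \left(r{\left(1,-4 \right)} - 13\right) 511 = 1421 + 1 \left(\left(- \frac{6}{5} + 1 \frac{1}{-4}\right) - 13\right) 511 = 1421 + 1 \left(\left(- \frac{6}{5} + 1 \left(- \frac{1}{4}\right)\right) - 13\right) 511 = 1421 + 1 \left(\left(- \frac{6}{5} - \frac{1}{4}\right) - 13\right) 511 = 1421 + 1 \left(- \frac{29}{20} - 13\right) 511 = 1421 + 1 \left(- \frac{289}{20}\right) 511 = 1421 - \frac{147679}{20} = - \frac{119259}{20}$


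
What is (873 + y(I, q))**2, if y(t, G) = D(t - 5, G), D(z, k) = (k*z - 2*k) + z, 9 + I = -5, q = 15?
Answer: 290521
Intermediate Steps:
I = -14 (I = -9 - 5 = -14)
D(z, k) = z - 2*k + k*z (D(z, k) = (-2*k + k*z) + z = z - 2*k + k*z)
y(t, G) = -5 + t - 2*G + G*(-5 + t) (y(t, G) = (t - 5) - 2*G + G*(t - 5) = (-5 + t) - 2*G + G*(-5 + t) = -5 + t - 2*G + G*(-5 + t))
(873 + y(I, q))**2 = (873 + (-5 - 14 - 7*15 + 15*(-14)))**2 = (873 + (-5 - 14 - 105 - 210))**2 = (873 - 334)**2 = 539**2 = 290521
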